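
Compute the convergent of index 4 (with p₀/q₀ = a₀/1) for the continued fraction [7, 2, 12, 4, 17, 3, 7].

Using pₖ = aₖpₖ₋₁ + pₖ₋₂, qₖ = aₖqₖ₋₁ + qₖ₋₂ (with p₋₁=1, p₋₂=0, q₋₁=0, q₋₂=1):
  k=0: a=7, p=7, q=1
  k=1: a=2, p=15, q=2
  k=2: a=12, p=187, q=25
  k=3: a=4, p=763, q=102
  k=4: a=17, p=13158, q=1759

13158/1759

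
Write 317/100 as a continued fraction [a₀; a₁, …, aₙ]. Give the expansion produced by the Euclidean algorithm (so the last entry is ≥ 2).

317 = 3*100 + 17
100 = 5*17 + 15
17 = 1*15 + 2
15 = 7*2 + 1
2 = 2*1 + 0  (stop)
So 317/100 = [3; 5, 1, 7, 2].

[3; 5, 1, 7, 2]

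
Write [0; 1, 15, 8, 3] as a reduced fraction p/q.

378/403

Fold from the inside: start with 3/1.
  8 + 1/3 = 25/3
  15 + 3/25 = 378/25
  1 + 25/378 = 403/378
  0 + 378/403 = 378/403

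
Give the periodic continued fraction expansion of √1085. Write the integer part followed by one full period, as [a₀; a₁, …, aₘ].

a₀ = ⌊√1085⌋ = 32.

[32; 1, 15, 2, 15, 1, 64]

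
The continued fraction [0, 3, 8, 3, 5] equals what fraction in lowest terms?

133/415

Using pₖ = aₖpₖ₋₁ + pₖ₋₂ and qₖ = aₖqₖ₋₁ + qₖ₋₂:
  k=0: a=0, p=0, q=1
  k=1: a=3, p=1, q=3
  k=2: a=8, p=8, q=25
  k=3: a=3, p=25, q=78
  k=4: a=5, p=133, q=415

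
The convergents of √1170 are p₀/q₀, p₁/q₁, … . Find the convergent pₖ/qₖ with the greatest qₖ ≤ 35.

1163/34

√1170 = [34; 4, 1, 6, 1, 4, 68, …] (period length 6).
Convergents:
  p_0/q_0 = 34/1
  p_1/q_1 = 137/4
  p_2/q_2 = 171/5
  p_3/q_3 = 1163/34
  p_4/q_4 = 1334/39
q_3 = 34 ≤ 35 < 39 = q_4, so the answer is 1163/34.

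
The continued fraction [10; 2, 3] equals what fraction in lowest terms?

Fold from the inside: start with 3/1.
  2 + 1/3 = 7/3
  10 + 3/7 = 73/7

73/7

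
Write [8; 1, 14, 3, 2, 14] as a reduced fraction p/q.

13795/1544

Fold from the inside: start with 14/1.
  2 + 1/14 = 29/14
  3 + 14/29 = 101/29
  14 + 29/101 = 1443/101
  1 + 101/1443 = 1544/1443
  8 + 1443/1544 = 13795/1544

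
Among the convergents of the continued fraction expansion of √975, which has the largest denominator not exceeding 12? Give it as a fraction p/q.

√975 = [31; 4, 2, 4, 62, …] (period length 4).
Convergents:
  p_0/q_0 = 31/1
  p_1/q_1 = 125/4
  p_2/q_2 = 281/9
  p_3/q_3 = 1249/40
q_2 = 9 ≤ 12 < 40 = q_3, so the answer is 281/9.

281/9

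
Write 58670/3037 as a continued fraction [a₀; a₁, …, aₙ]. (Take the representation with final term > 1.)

[19; 3, 7, 9, 15]

58670 = 19×3037 + 967
3037 = 3×967 + 136
967 = 7×136 + 15
136 = 9×15 + 1
15 = 15×1 + 0  (stop)
So 58670/3037 = [19; 3, 7, 9, 15].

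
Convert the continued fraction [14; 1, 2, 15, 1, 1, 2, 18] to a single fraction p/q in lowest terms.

Using pₖ = aₖpₖ₋₁ + pₖ₋₂ and qₖ = aₖqₖ₋₁ + qₖ₋₂:
  k=0: a=14, p=14, q=1
  k=1: a=1, p=15, q=1
  k=2: a=2, p=44, q=3
  k=3: a=15, p=675, q=46
  k=4: a=1, p=719, q=49
  k=5: a=1, p=1394, q=95
  k=6: a=2, p=3507, q=239
  k=7: a=18, p=64520, q=4397

64520/4397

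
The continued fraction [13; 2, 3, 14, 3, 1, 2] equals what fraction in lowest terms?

15055/1121

Using pₖ = aₖpₖ₋₁ + pₖ₋₂ and qₖ = aₖqₖ₋₁ + qₖ₋₂:
  k=0: a=13, p=13, q=1
  k=1: a=2, p=27, q=2
  k=2: a=3, p=94, q=7
  k=3: a=14, p=1343, q=100
  k=4: a=3, p=4123, q=307
  k=5: a=1, p=5466, q=407
  k=6: a=2, p=15055, q=1121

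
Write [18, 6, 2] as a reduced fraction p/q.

Fold from the inside: start with 2/1.
  6 + 1/2 = 13/2
  18 + 2/13 = 236/13

236/13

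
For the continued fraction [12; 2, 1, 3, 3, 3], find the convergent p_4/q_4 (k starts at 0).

Using pₖ = aₖpₖ₋₁ + pₖ₋₂, qₖ = aₖqₖ₋₁ + qₖ₋₂ (with p₋₁=1, p₋₂=0, q₋₁=0, q₋₂=1):
  k=0: a=12, p=12, q=1
  k=1: a=2, p=25, q=2
  k=2: a=1, p=37, q=3
  k=3: a=3, p=136, q=11
  k=4: a=3, p=445, q=36

445/36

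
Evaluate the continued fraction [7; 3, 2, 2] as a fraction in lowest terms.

124/17

Using pₖ = aₖpₖ₋₁ + pₖ₋₂ and qₖ = aₖqₖ₋₁ + qₖ₋₂:
  k=0: a=7, p=7, q=1
  k=1: a=3, p=22, q=3
  k=2: a=2, p=51, q=7
  k=3: a=2, p=124, q=17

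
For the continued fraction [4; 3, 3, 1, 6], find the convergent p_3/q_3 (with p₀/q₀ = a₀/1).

56/13

Using pₖ = aₖpₖ₋₁ + pₖ₋₂, qₖ = aₖqₖ₋₁ + qₖ₋₂ (with p₋₁=1, p₋₂=0, q₋₁=0, q₋₂=1):
  k=0: a=4, p=4, q=1
  k=1: a=3, p=13, q=3
  k=2: a=3, p=43, q=10
  k=3: a=1, p=56, q=13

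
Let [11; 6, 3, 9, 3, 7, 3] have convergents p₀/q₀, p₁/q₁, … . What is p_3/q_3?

1975/177

Using pₖ = aₖpₖ₋₁ + pₖ₋₂, qₖ = aₖqₖ₋₁ + qₖ₋₂ (with p₋₁=1, p₋₂=0, q₋₁=0, q₋₂=1):
  k=0: a=11, p=11, q=1
  k=1: a=6, p=67, q=6
  k=2: a=3, p=212, q=19
  k=3: a=9, p=1975, q=177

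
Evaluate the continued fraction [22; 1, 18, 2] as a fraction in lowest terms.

Fold from the inside: start with 2/1.
  18 + 1/2 = 37/2
  1 + 2/37 = 39/37
  22 + 37/39 = 895/39

895/39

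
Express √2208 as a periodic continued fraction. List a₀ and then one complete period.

a₀ = ⌊√2208⌋ = 46.

[46; 1, 92]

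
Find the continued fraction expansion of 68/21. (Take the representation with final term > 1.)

[3; 4, 5]

68 = 3×21 + 5
21 = 4×5 + 1
5 = 5×1 + 0  (stop)
So 68/21 = [3; 4, 5].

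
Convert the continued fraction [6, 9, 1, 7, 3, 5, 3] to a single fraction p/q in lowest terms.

25558/4189

Using pₖ = aₖpₖ₋₁ + pₖ₋₂ and qₖ = aₖqₖ₋₁ + qₖ₋₂:
  k=0: a=6, p=6, q=1
  k=1: a=9, p=55, q=9
  k=2: a=1, p=61, q=10
  k=3: a=7, p=482, q=79
  k=4: a=3, p=1507, q=247
  k=5: a=5, p=8017, q=1314
  k=6: a=3, p=25558, q=4189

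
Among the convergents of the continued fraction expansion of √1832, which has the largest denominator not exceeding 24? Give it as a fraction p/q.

214/5

√1832 = [42; 1, 4, 21, 4, 1, 84, …] (period length 6).
Convergents:
  p_0/q_0 = 42/1
  p_1/q_1 = 43/1
  p_2/q_2 = 214/5
  p_3/q_3 = 4537/106
q_2 = 5 ≤ 24 < 106 = q_3, so the answer is 214/5.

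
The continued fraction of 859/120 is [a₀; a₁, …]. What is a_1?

6

859 = 7·120 + 19   →  a_0 = 7
120 = 6·19 + 6   →  a_1 = 6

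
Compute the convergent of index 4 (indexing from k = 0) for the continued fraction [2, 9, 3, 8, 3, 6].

Using pₖ = aₖpₖ₋₁ + pₖ₋₂, qₖ = aₖqₖ₋₁ + qₖ₋₂ (with p₋₁=1, p₋₂=0, q₋₁=0, q₋₂=1):
  k=0: a=2, p=2, q=1
  k=1: a=9, p=19, q=9
  k=2: a=3, p=59, q=28
  k=3: a=8, p=491, q=233
  k=4: a=3, p=1532, q=727

1532/727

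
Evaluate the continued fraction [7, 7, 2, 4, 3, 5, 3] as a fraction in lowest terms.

26090/3657

Fold from the inside: start with 3/1.
  5 + 1/3 = 16/3
  3 + 3/16 = 51/16
  4 + 16/51 = 220/51
  2 + 51/220 = 491/220
  7 + 220/491 = 3657/491
  7 + 491/3657 = 26090/3657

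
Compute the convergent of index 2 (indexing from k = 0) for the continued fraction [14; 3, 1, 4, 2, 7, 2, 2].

57/4

Using pₖ = aₖpₖ₋₁ + pₖ₋₂, qₖ = aₖqₖ₋₁ + qₖ₋₂ (with p₋₁=1, p₋₂=0, q₋₁=0, q₋₂=1):
  k=0: a=14, p=14, q=1
  k=1: a=3, p=43, q=3
  k=2: a=1, p=57, q=4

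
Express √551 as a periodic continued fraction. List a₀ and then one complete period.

a₀ = ⌊√551⌋ = 23.

[23; 2, 8, 1, 8, 2, 46]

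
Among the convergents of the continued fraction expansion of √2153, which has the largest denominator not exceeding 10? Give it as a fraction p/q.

√2153 = [46; 2, 2, 92, …] (period length 3).
Convergents:
  p_0/q_0 = 46/1
  p_1/q_1 = 93/2
  p_2/q_2 = 232/5
  p_3/q_3 = 21437/462
q_2 = 5 ≤ 10 < 462 = q_3, so the answer is 232/5.

232/5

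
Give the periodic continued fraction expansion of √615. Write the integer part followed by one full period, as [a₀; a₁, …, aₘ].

[24; 1, 3, 1, 48]

a₀ = ⌊√615⌋ = 24.
With m₀=0, d₀=1 and mₖ₊₁ = dₖaₖ − mₖ, dₖ₊₁ = (n − mₖ₊₁²)/dₖ, aₖ₊₁ = ⌊(a₀+mₖ₊₁)/dₖ₊₁⌋:
  k=1: m=24, d=39, a=1
  k=2: m=15, d=10, a=3
  k=3: m=15, d=39, a=1
  k=4: m=24, d=1, a=48
d=1 and a=2a₀=48 at k=4, so the next step gives (m, d) = (24, 39) again — its k=1 value — and the period has length 4.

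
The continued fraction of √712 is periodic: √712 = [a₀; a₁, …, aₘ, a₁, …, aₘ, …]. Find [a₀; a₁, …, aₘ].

a₀ = ⌊√712⌋ = 26.
With m₀=0, d₀=1 and mₖ₊₁ = dₖaₖ − mₖ, dₖ₊₁ = (n − mₖ₊₁²)/dₖ, aₖ₊₁ = ⌊(a₀+mₖ₊₁)/dₖ₊₁⌋:
  k=1: m=26, d=36, a=1
  k=2: m=10, d=17, a=2
  k=3: m=24, d=8, a=6
  k=4: m=24, d=17, a=2
  k=5: m=10, d=36, a=1
  k=6: m=26, d=1, a=52
d=1 and a=2a₀=52 at k=6, so the next step gives (m, d) = (26, 36) again — its k=1 value — and the period has length 6.

[26; 1, 2, 6, 2, 1, 52]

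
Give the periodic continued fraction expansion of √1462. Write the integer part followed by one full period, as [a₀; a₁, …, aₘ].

a₀ = ⌊√1462⌋ = 38.
With m₀=0, d₀=1 and mₖ₊₁ = dₖaₖ − mₖ, dₖ₊₁ = (n − mₖ₊₁²)/dₖ, aₖ₊₁ = ⌊(a₀+mₖ₊₁)/dₖ₊₁⌋:
  k=1: m=38, d=18, a=4
  k=2: m=34, d=17, a=4
  k=3: m=34, d=18, a=4
  k=4: m=38, d=1, a=76
d=1 and a=2a₀=76 at k=4, so the next step gives (m, d) = (38, 18) again — its k=1 value — and the period has length 4.

[38; 4, 4, 4, 76]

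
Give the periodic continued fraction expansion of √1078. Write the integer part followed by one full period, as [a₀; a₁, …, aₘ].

a₀ = ⌊√1078⌋ = 32.
With m₀=0, d₀=1 and mₖ₊₁ = dₖaₖ − mₖ, dₖ₊₁ = (n − mₖ₊₁²)/dₖ, aₖ₊₁ = ⌊(a₀+mₖ₊₁)/dₖ₊₁⌋:
  k=1: m=32, d=54, a=1
  k=2: m=22, d=11, a=4
  k=3: m=22, d=54, a=1
  k=4: m=32, d=1, a=64
d=1 and a=2a₀=64 at k=4, so the next step gives (m, d) = (32, 54) again — its k=1 value — and the period has length 4.

[32; 1, 4, 1, 64]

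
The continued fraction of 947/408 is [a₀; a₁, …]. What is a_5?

1

947 = 2·408 + 131   →  a_0 = 2
408 = 3·131 + 15   →  a_1 = 3
131 = 8·15 + 11   →  a_2 = 8
15 = 1·11 + 4   →  a_3 = 1
11 = 2·4 + 3   →  a_4 = 2
4 = 1·3 + 1   →  a_5 = 1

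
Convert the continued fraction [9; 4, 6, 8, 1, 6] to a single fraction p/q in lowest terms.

Fold from the inside: start with 6/1.
  1 + 1/6 = 7/6
  8 + 6/7 = 62/7
  6 + 7/62 = 379/62
  4 + 62/379 = 1578/379
  9 + 379/1578 = 14581/1578

14581/1578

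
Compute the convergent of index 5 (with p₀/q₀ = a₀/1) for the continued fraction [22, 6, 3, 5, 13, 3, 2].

Using pₖ = aₖpₖ₋₁ + pₖ₋₂, qₖ = aₖqₖ₋₁ + qₖ₋₂ (with p₋₁=1, p₋₂=0, q₋₁=0, q₋₂=1):
  k=0: a=22, p=22, q=1
  k=1: a=6, p=133, q=6
  k=2: a=3, p=421, q=19
  k=3: a=5, p=2238, q=101
  k=4: a=13, p=29515, q=1332
  k=5: a=3, p=90783, q=4097

90783/4097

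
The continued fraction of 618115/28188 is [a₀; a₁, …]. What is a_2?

12

618115 = 21·28188 + 26167   →  a_0 = 21
28188 = 1·26167 + 2021   →  a_1 = 1
26167 = 12·2021 + 1915   →  a_2 = 12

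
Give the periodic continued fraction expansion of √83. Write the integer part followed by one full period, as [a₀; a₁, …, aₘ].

a₀ = ⌊√83⌋ = 9.
With m₀=0, d₀=1 and mₖ₊₁ = dₖaₖ − mₖ, dₖ₊₁ = (n − mₖ₊₁²)/dₖ, aₖ₊₁ = ⌊(a₀+mₖ₊₁)/dₖ₊₁⌋:
  k=1: m=9, d=2, a=9
  k=2: m=9, d=1, a=18
d=1 and a=2a₀=18 at k=2, so the next step gives (m, d) = (9, 2) again — its k=1 value — and the period has length 2.

[9; 9, 18]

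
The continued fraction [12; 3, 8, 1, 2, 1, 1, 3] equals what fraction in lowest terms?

8366/679

Using pₖ = aₖpₖ₋₁ + pₖ₋₂ and qₖ = aₖqₖ₋₁ + qₖ₋₂:
  k=0: a=12, p=12, q=1
  k=1: a=3, p=37, q=3
  k=2: a=8, p=308, q=25
  k=3: a=1, p=345, q=28
  k=4: a=2, p=998, q=81
  k=5: a=1, p=1343, q=109
  k=6: a=1, p=2341, q=190
  k=7: a=3, p=8366, q=679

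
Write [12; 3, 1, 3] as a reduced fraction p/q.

184/15

Fold from the inside: start with 3/1.
  1 + 1/3 = 4/3
  3 + 3/4 = 15/4
  12 + 4/15 = 184/15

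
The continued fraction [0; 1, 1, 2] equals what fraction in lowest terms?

3/5

Fold from the inside: start with 2/1.
  1 + 1/2 = 3/2
  1 + 2/3 = 5/3
  0 + 3/5 = 3/5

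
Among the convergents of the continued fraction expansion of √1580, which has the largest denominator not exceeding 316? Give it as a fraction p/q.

12521/315

√1580 = [39; 1, 2, 1, 78, …] (period length 4).
Convergents:
  p_0/q_0 = 39/1
  p_1/q_1 = 40/1
  p_2/q_2 = 119/3
  p_3/q_3 = 159/4
  p_4/q_4 = 12521/315
  p_5/q_5 = 12680/319
q_4 = 315 ≤ 316 < 319 = q_5, so the answer is 12521/315.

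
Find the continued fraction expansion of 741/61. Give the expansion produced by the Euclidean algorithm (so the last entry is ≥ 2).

741 = 12×61 + 9
61 = 6×9 + 7
9 = 1×7 + 2
7 = 3×2 + 1
2 = 2×1 + 0  (stop)
So 741/61 = [12; 6, 1, 3, 2].

[12; 6, 1, 3, 2]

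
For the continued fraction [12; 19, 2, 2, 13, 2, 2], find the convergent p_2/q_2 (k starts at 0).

470/39

Using pₖ = aₖpₖ₋₁ + pₖ₋₂, qₖ = aₖqₖ₋₁ + qₖ₋₂ (with p₋₁=1, p₋₂=0, q₋₁=0, q₋₂=1):
  k=0: a=12, p=12, q=1
  k=1: a=19, p=229, q=19
  k=2: a=2, p=470, q=39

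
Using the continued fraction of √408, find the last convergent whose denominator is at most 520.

√408 = [20; 5, 40, …] (period length 2).
Convergents:
  p_0/q_0 = 20/1
  p_1/q_1 = 101/5
  p_2/q_2 = 4060/201
  p_3/q_3 = 20401/1010
q_2 = 201 ≤ 520 < 1010 = q_3, so the answer is 4060/201.

4060/201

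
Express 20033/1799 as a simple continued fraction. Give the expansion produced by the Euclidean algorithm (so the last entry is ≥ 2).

20033 = 11*1799 + 244
1799 = 7*244 + 91
244 = 2*91 + 62
91 = 1*62 + 29
62 = 2*29 + 4
29 = 7*4 + 1
4 = 4*1 + 0  (stop)
So 20033/1799 = [11; 7, 2, 1, 2, 7, 4].

[11; 7, 2, 1, 2, 7, 4]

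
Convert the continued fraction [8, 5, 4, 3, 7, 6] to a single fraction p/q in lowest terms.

Fold from the inside: start with 6/1.
  7 + 1/6 = 43/6
  3 + 6/43 = 135/43
  4 + 43/135 = 583/135
  5 + 135/583 = 3050/583
  8 + 583/3050 = 24983/3050

24983/3050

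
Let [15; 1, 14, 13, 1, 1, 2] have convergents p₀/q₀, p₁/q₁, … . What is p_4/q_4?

Using pₖ = aₖpₖ₋₁ + pₖ₋₂, qₖ = aₖqₖ₋₁ + qₖ₋₂ (with p₋₁=1, p₋₂=0, q₋₁=0, q₋₂=1):
  k=0: a=15, p=15, q=1
  k=1: a=1, p=16, q=1
  k=2: a=14, p=239, q=15
  k=3: a=13, p=3123, q=196
  k=4: a=1, p=3362, q=211

3362/211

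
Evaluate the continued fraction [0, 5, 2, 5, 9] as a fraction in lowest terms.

Fold from the inside: start with 9/1.
  5 + 1/9 = 46/9
  2 + 9/46 = 101/46
  5 + 46/101 = 551/101
  0 + 101/551 = 101/551

101/551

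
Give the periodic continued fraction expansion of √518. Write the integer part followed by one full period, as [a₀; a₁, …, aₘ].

[22; 1, 3, 6, 3, 1, 44]

a₀ = ⌊√518⌋ = 22.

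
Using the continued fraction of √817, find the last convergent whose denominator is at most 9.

200/7

√817 = [28; 1, 1, 2, 1, 1, 56, …] (period length 6).
Convergents:
  p_0/q_0 = 28/1
  p_1/q_1 = 29/1
  p_2/q_2 = 57/2
  p_3/q_3 = 143/5
  p_4/q_4 = 200/7
  p_5/q_5 = 343/12
q_4 = 7 ≤ 9 < 12 = q_5, so the answer is 200/7.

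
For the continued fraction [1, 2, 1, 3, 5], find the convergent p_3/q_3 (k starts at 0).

15/11

Using pₖ = aₖpₖ₋₁ + pₖ₋₂, qₖ = aₖqₖ₋₁ + qₖ₋₂ (with p₋₁=1, p₋₂=0, q₋₁=0, q₋₂=1):
  k=0: a=1, p=1, q=1
  k=1: a=2, p=3, q=2
  k=2: a=1, p=4, q=3
  k=3: a=3, p=15, q=11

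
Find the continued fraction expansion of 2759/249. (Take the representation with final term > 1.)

2759 = 11×249 + 20
249 = 12×20 + 9
20 = 2×9 + 2
9 = 4×2 + 1
2 = 2×1 + 0  (stop)
So 2759/249 = [11; 12, 2, 4, 2].

[11; 12, 2, 4, 2]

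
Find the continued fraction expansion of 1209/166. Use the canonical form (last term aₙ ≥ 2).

[7; 3, 1, 1, 7, 3]

1209 = 7×166 + 47
166 = 3×47 + 25
47 = 1×25 + 22
25 = 1×22 + 3
22 = 7×3 + 1
3 = 3×1 + 0  (stop)
So 1209/166 = [7; 3, 1, 1, 7, 3].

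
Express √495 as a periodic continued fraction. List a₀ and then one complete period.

[22; 4, 44]

a₀ = ⌊√495⌋ = 22.
With m₀=0, d₀=1 and mₖ₊₁ = dₖaₖ − mₖ, dₖ₊₁ = (n − mₖ₊₁²)/dₖ, aₖ₊₁ = ⌊(a₀+mₖ₊₁)/dₖ₊₁⌋:
  k=1: m=22, d=11, a=4
  k=2: m=22, d=1, a=44
d=1 and a=2a₀=44 at k=2, so the next step gives (m, d) = (22, 11) again — its k=1 value — and the period has length 2.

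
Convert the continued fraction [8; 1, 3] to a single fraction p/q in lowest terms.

35/4

Using pₖ = aₖpₖ₋₁ + pₖ₋₂ and qₖ = aₖqₖ₋₁ + qₖ₋₂:
  k=0: a=8, p=8, q=1
  k=1: a=1, p=9, q=1
  k=2: a=3, p=35, q=4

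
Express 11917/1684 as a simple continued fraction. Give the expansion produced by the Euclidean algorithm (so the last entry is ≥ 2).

11917 = 7*1684 + 129
1684 = 13*129 + 7
129 = 18*7 + 3
7 = 2*3 + 1
3 = 3*1 + 0  (stop)
So 11917/1684 = [7; 13, 18, 2, 3].

[7; 13, 18, 2, 3]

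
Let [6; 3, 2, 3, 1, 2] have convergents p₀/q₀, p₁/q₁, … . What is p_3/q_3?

Using pₖ = aₖpₖ₋₁ + pₖ₋₂, qₖ = aₖqₖ₋₁ + qₖ₋₂ (with p₋₁=1, p₋₂=0, q₋₁=0, q₋₂=1):
  k=0: a=6, p=6, q=1
  k=1: a=3, p=19, q=3
  k=2: a=2, p=44, q=7
  k=3: a=3, p=151, q=24

151/24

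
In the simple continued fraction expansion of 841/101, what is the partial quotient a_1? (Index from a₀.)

3

841 = 8·101 + 33   →  a_0 = 8
101 = 3·33 + 2   →  a_1 = 3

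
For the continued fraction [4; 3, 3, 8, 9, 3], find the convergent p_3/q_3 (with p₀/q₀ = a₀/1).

Using pₖ = aₖpₖ₋₁ + pₖ₋₂, qₖ = aₖqₖ₋₁ + qₖ₋₂ (with p₋₁=1, p₋₂=0, q₋₁=0, q₋₂=1):
  k=0: a=4, p=4, q=1
  k=1: a=3, p=13, q=3
  k=2: a=3, p=43, q=10
  k=3: a=8, p=357, q=83

357/83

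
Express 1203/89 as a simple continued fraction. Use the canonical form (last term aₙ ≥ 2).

1203 = 13*89 + 46
89 = 1*46 + 43
46 = 1*43 + 3
43 = 14*3 + 1
3 = 3*1 + 0  (stop)
So 1203/89 = [13; 1, 1, 14, 3].

[13; 1, 1, 14, 3]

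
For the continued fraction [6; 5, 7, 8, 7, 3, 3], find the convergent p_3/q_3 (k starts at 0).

1815/293

Using pₖ = aₖpₖ₋₁ + pₖ₋₂, qₖ = aₖqₖ₋₁ + qₖ₋₂ (with p₋₁=1, p₋₂=0, q₋₁=0, q₋₂=1):
  k=0: a=6, p=6, q=1
  k=1: a=5, p=31, q=5
  k=2: a=7, p=223, q=36
  k=3: a=8, p=1815, q=293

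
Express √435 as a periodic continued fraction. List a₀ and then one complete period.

a₀ = ⌊√435⌋ = 20.
With m₀=0, d₀=1 and mₖ₊₁ = dₖaₖ − mₖ, dₖ₊₁ = (n − mₖ₊₁²)/dₖ, aₖ₊₁ = ⌊(a₀+mₖ₊₁)/dₖ₊₁⌋:
  k=1: m=20, d=35, a=1
  k=2: m=15, d=6, a=5
  k=3: m=15, d=35, a=1
  k=4: m=20, d=1, a=40
d=1 and a=2a₀=40 at k=4, so the next step gives (m, d) = (20, 35) again — its k=1 value — and the period has length 4.

[20; 1, 5, 1, 40]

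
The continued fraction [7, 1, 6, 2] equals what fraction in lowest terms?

Fold from the inside: start with 2/1.
  6 + 1/2 = 13/2
  1 + 2/13 = 15/13
  7 + 13/15 = 118/15

118/15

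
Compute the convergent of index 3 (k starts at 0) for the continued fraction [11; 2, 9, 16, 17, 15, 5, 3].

Using pₖ = aₖpₖ₋₁ + pₖ₋₂, qₖ = aₖqₖ₋₁ + qₖ₋₂ (with p₋₁=1, p₋₂=0, q₋₁=0, q₋₂=1):
  k=0: a=11, p=11, q=1
  k=1: a=2, p=23, q=2
  k=2: a=9, p=218, q=19
  k=3: a=16, p=3511, q=306

3511/306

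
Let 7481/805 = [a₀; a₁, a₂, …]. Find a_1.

3

7481 = 9·805 + 236   →  a_0 = 9
805 = 3·236 + 97   →  a_1 = 3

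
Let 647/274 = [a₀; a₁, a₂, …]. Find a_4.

3

647 = 2·274 + 99   →  a_0 = 2
274 = 2·99 + 76   →  a_1 = 2
99 = 1·76 + 23   →  a_2 = 1
76 = 3·23 + 7   →  a_3 = 3
23 = 3·7 + 2   →  a_4 = 3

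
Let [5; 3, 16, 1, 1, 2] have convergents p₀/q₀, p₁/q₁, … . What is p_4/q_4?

Using pₖ = aₖpₖ₋₁ + pₖ₋₂, qₖ = aₖqₖ₋₁ + qₖ₋₂ (with p₋₁=1, p₋₂=0, q₋₁=0, q₋₂=1):
  k=0: a=5, p=5, q=1
  k=1: a=3, p=16, q=3
  k=2: a=16, p=261, q=49
  k=3: a=1, p=277, q=52
  k=4: a=1, p=538, q=101

538/101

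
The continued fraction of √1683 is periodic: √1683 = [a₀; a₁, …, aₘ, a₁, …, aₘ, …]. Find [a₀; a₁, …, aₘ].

[41; 41, 82]

a₀ = ⌊√1683⌋ = 41.
With m₀=0, d₀=1 and mₖ₊₁ = dₖaₖ − mₖ, dₖ₊₁ = (n − mₖ₊₁²)/dₖ, aₖ₊₁ = ⌊(a₀+mₖ₊₁)/dₖ₊₁⌋:
  k=1: m=41, d=2, a=41
  k=2: m=41, d=1, a=82
d=1 and a=2a₀=82 at k=2, so the next step gives (m, d) = (41, 2) again — its k=1 value — and the period has length 2.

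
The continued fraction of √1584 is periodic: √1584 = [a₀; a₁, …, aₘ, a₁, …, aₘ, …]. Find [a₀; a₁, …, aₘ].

a₀ = ⌊√1584⌋ = 39.
With m₀=0, d₀=1 and mₖ₊₁ = dₖaₖ − mₖ, dₖ₊₁ = (n − mₖ₊₁²)/dₖ, aₖ₊₁ = ⌊(a₀+mₖ₊₁)/dₖ₊₁⌋:
  k=1: m=39, d=63, a=1
  k=2: m=24, d=16, a=3
  k=3: m=24, d=63, a=1
  k=4: m=39, d=1, a=78
d=1 and a=2a₀=78 at k=4, so the next step gives (m, d) = (39, 63) again — its k=1 value — and the period has length 4.

[39; 1, 3, 1, 78]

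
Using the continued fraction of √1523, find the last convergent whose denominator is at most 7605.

118755/3043

√1523 = [39; 39, 78, …] (period length 2).
Convergents:
  p_0/q_0 = 39/1
  p_1/q_1 = 1522/39
  p_2/q_2 = 118755/3043
  p_3/q_3 = 4632967/118716
q_2 = 3043 ≤ 7605 < 118716 = q_3, so the answer is 118755/3043.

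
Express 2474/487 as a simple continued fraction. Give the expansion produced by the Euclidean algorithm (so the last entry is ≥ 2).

[5; 12, 2, 19]

2474 = 5*487 + 39
487 = 12*39 + 19
39 = 2*19 + 1
19 = 19*1 + 0  (stop)
So 2474/487 = [5; 12, 2, 19].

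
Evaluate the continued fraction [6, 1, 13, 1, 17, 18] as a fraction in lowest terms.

Fold from the inside: start with 18/1.
  17 + 1/18 = 307/18
  1 + 18/307 = 325/307
  13 + 307/325 = 4532/325
  1 + 325/4532 = 4857/4532
  6 + 4532/4857 = 33674/4857

33674/4857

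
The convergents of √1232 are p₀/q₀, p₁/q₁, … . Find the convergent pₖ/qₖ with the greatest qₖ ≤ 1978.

24605/701

√1232 = [35; 10, 70, …] (period length 2).
Convergents:
  p_0/q_0 = 35/1
  p_1/q_1 = 351/10
  p_2/q_2 = 24605/701
  p_3/q_3 = 246401/7020
q_2 = 701 ≤ 1978 < 7020 = q_3, so the answer is 24605/701.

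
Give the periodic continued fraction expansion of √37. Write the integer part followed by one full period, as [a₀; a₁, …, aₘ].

a₀ = ⌊√37⌋ = 6.
With m₀=0, d₀=1 and mₖ₊₁ = dₖaₖ − mₖ, dₖ₊₁ = (n − mₖ₊₁²)/dₖ, aₖ₊₁ = ⌊(a₀+mₖ₊₁)/dₖ₊₁⌋:
  k=1: m=6, d=1, a=12
d=1 and a=2a₀=12 at k=1, so the next step gives (m, d) = (6, 1) again — its k=1 value — and the period has length 1.

[6; 12]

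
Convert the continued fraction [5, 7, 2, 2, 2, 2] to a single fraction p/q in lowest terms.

Using pₖ = aₖpₖ₋₁ + pₖ₋₂ and qₖ = aₖqₖ₋₁ + qₖ₋₂:
  k=0: a=5, p=5, q=1
  k=1: a=7, p=36, q=7
  k=2: a=2, p=77, q=15
  k=3: a=2, p=190, q=37
  k=4: a=2, p=457, q=89
  k=5: a=2, p=1104, q=215

1104/215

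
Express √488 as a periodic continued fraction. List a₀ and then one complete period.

[22; 11, 44]

a₀ = ⌊√488⌋ = 22.
With m₀=0, d₀=1 and mₖ₊₁ = dₖaₖ − mₖ, dₖ₊₁ = (n − mₖ₊₁²)/dₖ, aₖ₊₁ = ⌊(a₀+mₖ₊₁)/dₖ₊₁⌋:
  k=1: m=22, d=4, a=11
  k=2: m=22, d=1, a=44
d=1 and a=2a₀=44 at k=2, so the next step gives (m, d) = (22, 4) again — its k=1 value — and the period has length 2.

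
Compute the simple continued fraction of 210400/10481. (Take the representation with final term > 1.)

[20; 13, 2, 3, 2, 11, 1, 3]

210400 = 20×10481 + 780
10481 = 13×780 + 341
780 = 2×341 + 98
341 = 3×98 + 47
98 = 2×47 + 4
47 = 11×4 + 3
4 = 1×3 + 1
3 = 3×1 + 0  (stop)
So 210400/10481 = [20; 13, 2, 3, 2, 11, 1, 3].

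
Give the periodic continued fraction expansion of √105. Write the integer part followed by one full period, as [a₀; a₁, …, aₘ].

[10; 4, 20]

a₀ = ⌊√105⌋ = 10.
With m₀=0, d₀=1 and mₖ₊₁ = dₖaₖ − mₖ, dₖ₊₁ = (n − mₖ₊₁²)/dₖ, aₖ₊₁ = ⌊(a₀+mₖ₊₁)/dₖ₊₁⌋:
  k=1: m=10, d=5, a=4
  k=2: m=10, d=1, a=20
d=1 and a=2a₀=20 at k=2, so the next step gives (m, d) = (10, 5) again — its k=1 value — and the period has length 2.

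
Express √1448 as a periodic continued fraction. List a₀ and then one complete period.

[38; 19, 76]

a₀ = ⌊√1448⌋ = 38.
With m₀=0, d₀=1 and mₖ₊₁ = dₖaₖ − mₖ, dₖ₊₁ = (n − mₖ₊₁²)/dₖ, aₖ₊₁ = ⌊(a₀+mₖ₊₁)/dₖ₊₁⌋:
  k=1: m=38, d=4, a=19
  k=2: m=38, d=1, a=76
d=1 and a=2a₀=76 at k=2, so the next step gives (m, d) = (38, 4) again — its k=1 value — and the period has length 2.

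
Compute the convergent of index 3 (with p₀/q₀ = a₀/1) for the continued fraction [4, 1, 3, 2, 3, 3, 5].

Using pₖ = aₖpₖ₋₁ + pₖ₋₂, qₖ = aₖqₖ₋₁ + qₖ₋₂ (with p₋₁=1, p₋₂=0, q₋₁=0, q₋₂=1):
  k=0: a=4, p=4, q=1
  k=1: a=1, p=5, q=1
  k=2: a=3, p=19, q=4
  k=3: a=2, p=43, q=9

43/9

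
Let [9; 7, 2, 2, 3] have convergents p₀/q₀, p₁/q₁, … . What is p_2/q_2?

Using pₖ = aₖpₖ₋₁ + pₖ₋₂, qₖ = aₖqₖ₋₁ + qₖ₋₂ (with p₋₁=1, p₋₂=0, q₋₁=0, q₋₂=1):
  k=0: a=9, p=9, q=1
  k=1: a=7, p=64, q=7
  k=2: a=2, p=137, q=15

137/15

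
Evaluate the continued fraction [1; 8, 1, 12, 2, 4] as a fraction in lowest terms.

Fold from the inside: start with 4/1.
  2 + 1/4 = 9/4
  12 + 4/9 = 112/9
  1 + 9/112 = 121/112
  8 + 112/121 = 1080/121
  1 + 121/1080 = 1201/1080

1201/1080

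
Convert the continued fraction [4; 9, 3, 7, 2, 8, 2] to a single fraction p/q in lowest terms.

Using pₖ = aₖpₖ₋₁ + pₖ₋₂ and qₖ = aₖqₖ₋₁ + qₖ₋₂:
  k=0: a=4, p=4, q=1
  k=1: a=9, p=37, q=9
  k=2: a=3, p=115, q=28
  k=3: a=7, p=842, q=205
  k=4: a=2, p=1799, q=438
  k=5: a=8, p=15234, q=3709
  k=6: a=2, p=32267, q=7856

32267/7856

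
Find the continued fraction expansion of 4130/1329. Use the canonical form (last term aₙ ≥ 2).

[3; 9, 3, 2, 2, 8]

4130 = 3*1329 + 143
1329 = 9*143 + 42
143 = 3*42 + 17
42 = 2*17 + 8
17 = 2*8 + 1
8 = 8*1 + 0  (stop)
So 4130/1329 = [3; 9, 3, 2, 2, 8].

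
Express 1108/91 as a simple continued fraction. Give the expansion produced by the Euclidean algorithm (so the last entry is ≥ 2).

[12; 5, 1, 2, 5]

1108 = 12*91 + 16
91 = 5*16 + 11
16 = 1*11 + 5
11 = 2*5 + 1
5 = 5*1 + 0  (stop)
So 1108/91 = [12; 5, 1, 2, 5].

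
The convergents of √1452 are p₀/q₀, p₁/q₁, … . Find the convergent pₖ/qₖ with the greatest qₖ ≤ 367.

13413/352

√1452 = [38; 9, 1, 1, 18, 1, 1, 9, 76, …] (period length 8).
Convergents:
  p_0/q_0 = 38/1
  p_1/q_1 = 343/9
  p_2/q_2 = 381/10
  p_3/q_3 = 724/19
  p_4/q_4 = 13413/352
  p_5/q_5 = 14137/371
q_4 = 352 ≤ 367 < 371 = q_5, so the answer is 13413/352.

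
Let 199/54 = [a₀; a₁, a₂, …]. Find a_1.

1

199 = 3·54 + 37   →  a_0 = 3
54 = 1·37 + 17   →  a_1 = 1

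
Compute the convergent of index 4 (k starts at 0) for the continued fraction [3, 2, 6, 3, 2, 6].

Using pₖ = aₖpₖ₋₁ + pₖ₋₂, qₖ = aₖqₖ₋₁ + qₖ₋₂ (with p₋₁=1, p₋₂=0, q₋₁=0, q₋₂=1):
  k=0: a=3, p=3, q=1
  k=1: a=2, p=7, q=2
  k=2: a=6, p=45, q=13
  k=3: a=3, p=142, q=41
  k=4: a=2, p=329, q=95

329/95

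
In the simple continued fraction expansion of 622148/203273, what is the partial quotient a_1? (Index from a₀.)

622148 = 3·203273 + 12329   →  a_0 = 3
203273 = 16·12329 + 6009   →  a_1 = 16

16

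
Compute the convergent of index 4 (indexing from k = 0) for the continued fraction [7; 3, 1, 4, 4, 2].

Using pₖ = aₖpₖ₋₁ + pₖ₋₂, qₖ = aₖqₖ₋₁ + qₖ₋₂ (with p₋₁=1, p₋₂=0, q₋₁=0, q₋₂=1):
  k=0: a=7, p=7, q=1
  k=1: a=3, p=22, q=3
  k=2: a=1, p=29, q=4
  k=3: a=4, p=138, q=19
  k=4: a=4, p=581, q=80

581/80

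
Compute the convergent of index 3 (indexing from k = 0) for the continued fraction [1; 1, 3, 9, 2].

65/37

Using pₖ = aₖpₖ₋₁ + pₖ₋₂, qₖ = aₖqₖ₋₁ + qₖ₋₂ (with p₋₁=1, p₋₂=0, q₋₁=0, q₋₂=1):
  k=0: a=1, p=1, q=1
  k=1: a=1, p=2, q=1
  k=2: a=3, p=7, q=4
  k=3: a=9, p=65, q=37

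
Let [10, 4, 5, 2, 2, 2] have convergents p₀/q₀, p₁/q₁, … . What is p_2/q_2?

Using pₖ = aₖpₖ₋₁ + pₖ₋₂, qₖ = aₖqₖ₋₁ + qₖ₋₂ (with p₋₁=1, p₋₂=0, q₋₁=0, q₋₂=1):
  k=0: a=10, p=10, q=1
  k=1: a=4, p=41, q=4
  k=2: a=5, p=215, q=21

215/21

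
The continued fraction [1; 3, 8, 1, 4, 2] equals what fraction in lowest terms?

399/302

Fold from the inside: start with 2/1.
  4 + 1/2 = 9/2
  1 + 2/9 = 11/9
  8 + 9/11 = 97/11
  3 + 11/97 = 302/97
  1 + 97/302 = 399/302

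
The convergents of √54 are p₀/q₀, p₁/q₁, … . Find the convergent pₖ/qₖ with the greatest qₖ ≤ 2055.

14403/1960

√54 = [7; 2, 1, 6, 1, 2, 14, …] (period length 6).
Convergents:
  p_0/q_0 = 7/1
  p_1/q_1 = 15/2
  p_2/q_2 = 22/3
  p_3/q_3 = 147/20
  p_4/q_4 = 169/23
  p_5/q_5 = 485/66
  p_6/q_6 = 6959/947
  p_7/q_7 = 14403/1960
  p_8/q_8 = 21362/2907
q_7 = 1960 ≤ 2055 < 2907 = q_8, so the answer is 14403/1960.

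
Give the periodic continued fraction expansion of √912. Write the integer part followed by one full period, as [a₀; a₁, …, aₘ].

[30; 5, 60]

a₀ = ⌊√912⌋ = 30.
With m₀=0, d₀=1 and mₖ₊₁ = dₖaₖ − mₖ, dₖ₊₁ = (n − mₖ₊₁²)/dₖ, aₖ₊₁ = ⌊(a₀+mₖ₊₁)/dₖ₊₁⌋:
  k=1: m=30, d=12, a=5
  k=2: m=30, d=1, a=60
d=1 and a=2a₀=60 at k=2, so the next step gives (m, d) = (30, 12) again — its k=1 value — and the period has length 2.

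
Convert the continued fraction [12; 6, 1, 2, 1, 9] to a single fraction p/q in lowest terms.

3195/263

Using pₖ = aₖpₖ₋₁ + pₖ₋₂ and qₖ = aₖqₖ₋₁ + qₖ₋₂:
  k=0: a=12, p=12, q=1
  k=1: a=6, p=73, q=6
  k=2: a=1, p=85, q=7
  k=3: a=2, p=243, q=20
  k=4: a=1, p=328, q=27
  k=5: a=9, p=3195, q=263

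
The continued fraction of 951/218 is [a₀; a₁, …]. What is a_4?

6

951 = 4·218 + 79   →  a_0 = 4
218 = 2·79 + 60   →  a_1 = 2
79 = 1·60 + 19   →  a_2 = 1
60 = 3·19 + 3   →  a_3 = 3
19 = 6·3 + 1   →  a_4 = 6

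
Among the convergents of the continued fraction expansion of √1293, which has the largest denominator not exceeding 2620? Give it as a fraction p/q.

√1293 = [35; 1, 22, 1, 70, …] (period length 4).
Convergents:
  p_0/q_0 = 35/1
  p_1/q_1 = 36/1
  p_2/q_2 = 827/23
  p_3/q_3 = 863/24
  p_4/q_4 = 61237/1703
  p_5/q_5 = 62100/1727
  p_6/q_6 = 1427437/39697
q_5 = 1727 ≤ 2620 < 39697 = q_6, so the answer is 62100/1727.

62100/1727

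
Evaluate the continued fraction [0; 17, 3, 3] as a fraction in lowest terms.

Fold from the inside: start with 3/1.
  3 + 1/3 = 10/3
  17 + 3/10 = 173/10
  0 + 10/173 = 10/173

10/173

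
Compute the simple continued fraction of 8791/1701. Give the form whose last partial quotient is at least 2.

8791 = 5*1701 + 286
1701 = 5*286 + 271
286 = 1*271 + 15
271 = 18*15 + 1
15 = 15*1 + 0  (stop)
So 8791/1701 = [5; 5, 1, 18, 15].

[5; 5, 1, 18, 15]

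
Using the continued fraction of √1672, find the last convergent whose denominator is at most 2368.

√1672 = [40; 1, 8, 10, 8, 1, 80, …] (period length 6).
Convergents:
  p_0/q_0 = 40/1
  p_1/q_1 = 41/1
  p_2/q_2 = 368/9
  p_3/q_3 = 3721/91
  p_4/q_4 = 30136/737
  p_5/q_5 = 33857/828
  p_6/q_6 = 2738696/66977
q_5 = 828 ≤ 2368 < 66977 = q_6, so the answer is 33857/828.

33857/828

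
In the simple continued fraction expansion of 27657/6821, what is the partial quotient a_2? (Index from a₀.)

27657 = 4·6821 + 373   →  a_0 = 4
6821 = 18·373 + 107   →  a_1 = 18
373 = 3·107 + 52   →  a_2 = 3

3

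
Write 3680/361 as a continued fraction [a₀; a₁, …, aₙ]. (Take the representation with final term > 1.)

3680 = 10*361 + 70
361 = 5*70 + 11
70 = 6*11 + 4
11 = 2*4 + 3
4 = 1*3 + 1
3 = 3*1 + 0  (stop)
So 3680/361 = [10; 5, 6, 2, 1, 3].

[10; 5, 6, 2, 1, 3]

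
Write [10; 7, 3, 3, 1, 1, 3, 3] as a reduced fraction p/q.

Fold from the inside: start with 3/1.
  3 + 1/3 = 10/3
  1 + 3/10 = 13/10
  1 + 10/13 = 23/13
  3 + 13/23 = 82/23
  3 + 23/82 = 269/82
  7 + 82/269 = 1965/269
  10 + 269/1965 = 19919/1965

19919/1965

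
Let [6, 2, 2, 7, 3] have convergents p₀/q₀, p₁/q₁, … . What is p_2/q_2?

Using pₖ = aₖpₖ₋₁ + pₖ₋₂, qₖ = aₖqₖ₋₁ + qₖ₋₂ (with p₋₁=1, p₋₂=0, q₋₁=0, q₋₂=1):
  k=0: a=6, p=6, q=1
  k=1: a=2, p=13, q=2
  k=2: a=2, p=32, q=5

32/5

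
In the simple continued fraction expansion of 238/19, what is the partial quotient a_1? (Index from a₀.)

1

238 = 12·19 + 10   →  a_0 = 12
19 = 1·10 + 9   →  a_1 = 1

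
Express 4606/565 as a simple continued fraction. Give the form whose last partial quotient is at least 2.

4606 = 8*565 + 86
565 = 6*86 + 49
86 = 1*49 + 37
49 = 1*37 + 12
37 = 3*12 + 1
12 = 12*1 + 0  (stop)
So 4606/565 = [8; 6, 1, 1, 3, 12].

[8; 6, 1, 1, 3, 12]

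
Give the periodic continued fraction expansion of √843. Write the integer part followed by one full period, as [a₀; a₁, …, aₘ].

[29; 29, 58]

a₀ = ⌊√843⌋ = 29.
With m₀=0, d₀=1 and mₖ₊₁ = dₖaₖ − mₖ, dₖ₊₁ = (n − mₖ₊₁²)/dₖ, aₖ₊₁ = ⌊(a₀+mₖ₊₁)/dₖ₊₁⌋:
  k=1: m=29, d=2, a=29
  k=2: m=29, d=1, a=58
d=1 and a=2a₀=58 at k=2, so the next step gives (m, d) = (29, 2) again — its k=1 value — and the period has length 2.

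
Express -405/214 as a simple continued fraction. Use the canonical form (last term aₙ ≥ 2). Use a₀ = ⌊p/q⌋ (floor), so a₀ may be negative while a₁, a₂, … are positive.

[-2; 9, 3, 3, 2]

-405 = -2*214 + 23
214 = 9*23 + 7
23 = 3*7 + 2
7 = 3*2 + 1
2 = 2*1 + 0  (stop)
So -405/214 = [-2; 9, 3, 3, 2].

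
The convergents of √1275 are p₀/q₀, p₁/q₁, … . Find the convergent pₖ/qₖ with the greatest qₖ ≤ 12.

250/7

√1275 = [35; 1, 2, 2, 2, 2, 2, 1, 70, …] (period length 8).
Convergents:
  p_0/q_0 = 35/1
  p_1/q_1 = 36/1
  p_2/q_2 = 107/3
  p_3/q_3 = 250/7
  p_4/q_4 = 607/17
q_3 = 7 ≤ 12 < 17 = q_4, so the answer is 250/7.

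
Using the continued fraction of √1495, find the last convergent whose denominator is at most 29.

√1495 = [38; 1, 1, 1, 76, …] (period length 4).
Convergents:
  p_0/q_0 = 38/1
  p_1/q_1 = 39/1
  p_2/q_2 = 77/2
  p_3/q_3 = 116/3
  p_4/q_4 = 8893/230
q_3 = 3 ≤ 29 < 230 = q_4, so the answer is 116/3.

116/3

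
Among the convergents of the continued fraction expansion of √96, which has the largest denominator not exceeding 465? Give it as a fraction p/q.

√96 = [9; 1, 3, 1, 18, …] (period length 4).
Convergents:
  p_0/q_0 = 9/1
  p_1/q_1 = 10/1
  p_2/q_2 = 39/4
  p_3/q_3 = 49/5
  p_4/q_4 = 921/94
  p_5/q_5 = 970/99
  p_6/q_6 = 3831/391
  p_7/q_7 = 4801/490
q_6 = 391 ≤ 465 < 490 = q_7, so the answer is 3831/391.

3831/391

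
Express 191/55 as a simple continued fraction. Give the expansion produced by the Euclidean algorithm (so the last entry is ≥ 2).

191 = 3*55 + 26
55 = 2*26 + 3
26 = 8*3 + 2
3 = 1*2 + 1
2 = 2*1 + 0  (stop)
So 191/55 = [3; 2, 8, 1, 2].

[3; 2, 8, 1, 2]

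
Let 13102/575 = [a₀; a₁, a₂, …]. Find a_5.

13102 = 22·575 + 452   →  a_0 = 22
575 = 1·452 + 123   →  a_1 = 1
452 = 3·123 + 83   →  a_2 = 3
123 = 1·83 + 40   →  a_3 = 1
83 = 2·40 + 3   →  a_4 = 2
40 = 13·3 + 1   →  a_5 = 13

13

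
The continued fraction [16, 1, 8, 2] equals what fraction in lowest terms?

321/19

Fold from the inside: start with 2/1.
  8 + 1/2 = 17/2
  1 + 2/17 = 19/17
  16 + 17/19 = 321/19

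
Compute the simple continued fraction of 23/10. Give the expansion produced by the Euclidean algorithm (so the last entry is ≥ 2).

23 = 2·10 + 3
10 = 3·3 + 1
3 = 3·1 + 0  (stop)
So 23/10 = [2; 3, 3].

[2; 3, 3]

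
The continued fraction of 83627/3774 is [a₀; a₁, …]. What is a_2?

3

83627 = 22·3774 + 599   →  a_0 = 22
3774 = 6·599 + 180   →  a_1 = 6
599 = 3·180 + 59   →  a_2 = 3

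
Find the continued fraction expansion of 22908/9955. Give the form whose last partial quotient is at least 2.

[2; 3, 3, 8, 2, 1, 4, 8]

22908 = 2×9955 + 2998
9955 = 3×2998 + 961
2998 = 3×961 + 115
961 = 8×115 + 41
115 = 2×41 + 33
41 = 1×33 + 8
33 = 4×8 + 1
8 = 8×1 + 0  (stop)
So 22908/9955 = [2; 3, 3, 8, 2, 1, 4, 8].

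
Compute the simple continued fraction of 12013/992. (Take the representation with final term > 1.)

[12; 9, 9, 1, 10]

12013 = 12×992 + 109
992 = 9×109 + 11
109 = 9×11 + 10
11 = 1×10 + 1
10 = 10×1 + 0  (stop)
So 12013/992 = [12; 9, 9, 1, 10].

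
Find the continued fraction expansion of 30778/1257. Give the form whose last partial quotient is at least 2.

[24; 2, 16, 2, 18]

30778 = 24*1257 + 610
1257 = 2*610 + 37
610 = 16*37 + 18
37 = 2*18 + 1
18 = 18*1 + 0  (stop)
So 30778/1257 = [24; 2, 16, 2, 18].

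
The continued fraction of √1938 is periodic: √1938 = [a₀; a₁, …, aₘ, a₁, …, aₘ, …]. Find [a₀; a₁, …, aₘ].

a₀ = ⌊√1938⌋ = 44.
With m₀=0, d₀=1 and mₖ₊₁ = dₖaₖ − mₖ, dₖ₊₁ = (n − mₖ₊₁²)/dₖ, aₖ₊₁ = ⌊(a₀+mₖ₊₁)/dₖ₊₁⌋:
  k=1: m=44, d=2, a=44
  k=2: m=44, d=1, a=88
d=1 and a=2a₀=88 at k=2, so the next step gives (m, d) = (44, 2) again — its k=1 value — and the period has length 2.

[44; 44, 88]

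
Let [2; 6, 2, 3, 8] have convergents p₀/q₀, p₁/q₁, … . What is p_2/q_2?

28/13

Using pₖ = aₖpₖ₋₁ + pₖ₋₂, qₖ = aₖqₖ₋₁ + qₖ₋₂ (with p₋₁=1, p₋₂=0, q₋₁=0, q₋₂=1):
  k=0: a=2, p=2, q=1
  k=1: a=6, p=13, q=6
  k=2: a=2, p=28, q=13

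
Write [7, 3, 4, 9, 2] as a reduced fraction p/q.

Using pₖ = aₖpₖ₋₁ + pₖ₋₂ and qₖ = aₖqₖ₋₁ + qₖ₋₂:
  k=0: a=7, p=7, q=1
  k=1: a=3, p=22, q=3
  k=2: a=4, p=95, q=13
  k=3: a=9, p=877, q=120
  k=4: a=2, p=1849, q=253

1849/253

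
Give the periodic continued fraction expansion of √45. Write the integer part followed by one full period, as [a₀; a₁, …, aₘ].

a₀ = ⌊√45⌋ = 6.
With m₀=0, d₀=1 and mₖ₊₁ = dₖaₖ − mₖ, dₖ₊₁ = (n − mₖ₊₁²)/dₖ, aₖ₊₁ = ⌊(a₀+mₖ₊₁)/dₖ₊₁⌋:
  k=1: m=6, d=9, a=1
  k=2: m=3, d=4, a=2
  k=3: m=5, d=5, a=2
  k=4: m=5, d=4, a=2
  k=5: m=3, d=9, a=1
  k=6: m=6, d=1, a=12
d=1 and a=2a₀=12 at k=6, so the next step gives (m, d) = (6, 9) again — its k=1 value — and the period has length 6.

[6; 1, 2, 2, 2, 1, 12]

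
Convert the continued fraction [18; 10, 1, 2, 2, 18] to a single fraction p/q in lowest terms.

Fold from the inside: start with 18/1.
  2 + 1/18 = 37/18
  2 + 18/37 = 92/37
  1 + 37/92 = 129/92
  10 + 92/129 = 1382/129
  18 + 129/1382 = 25005/1382

25005/1382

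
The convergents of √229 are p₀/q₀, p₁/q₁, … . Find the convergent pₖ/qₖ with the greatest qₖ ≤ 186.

1710/113

√229 = [15; 7, 1, 1, 7, 30, …] (period length 5).
Convergents:
  p_0/q_0 = 15/1
  p_1/q_1 = 106/7
  p_2/q_2 = 121/8
  p_3/q_3 = 227/15
  p_4/q_4 = 1710/113
  p_5/q_5 = 51527/3405
q_4 = 113 ≤ 186 < 3405 = q_5, so the answer is 1710/113.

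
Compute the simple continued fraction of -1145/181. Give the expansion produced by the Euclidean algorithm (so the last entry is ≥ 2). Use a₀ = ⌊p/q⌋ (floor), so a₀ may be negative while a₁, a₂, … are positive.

-1145 = -7×181 + 122
181 = 1×122 + 59
122 = 2×59 + 4
59 = 14×4 + 3
4 = 1×3 + 1
3 = 3×1 + 0  (stop)
So -1145/181 = [-7; 1, 2, 14, 1, 3].

[-7; 1, 2, 14, 1, 3]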